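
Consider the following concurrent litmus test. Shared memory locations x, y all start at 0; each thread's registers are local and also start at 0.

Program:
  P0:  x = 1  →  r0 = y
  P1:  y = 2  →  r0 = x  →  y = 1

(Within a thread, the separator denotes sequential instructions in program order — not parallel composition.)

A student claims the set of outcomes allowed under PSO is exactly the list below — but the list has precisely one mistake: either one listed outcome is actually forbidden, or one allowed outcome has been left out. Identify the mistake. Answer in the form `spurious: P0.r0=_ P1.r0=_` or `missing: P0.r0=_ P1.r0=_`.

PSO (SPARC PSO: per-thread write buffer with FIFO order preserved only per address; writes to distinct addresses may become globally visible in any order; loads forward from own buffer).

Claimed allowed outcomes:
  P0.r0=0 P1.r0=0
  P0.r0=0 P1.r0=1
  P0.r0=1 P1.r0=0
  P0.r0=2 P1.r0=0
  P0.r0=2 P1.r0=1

outcome vector order: (P0.r0,P1.r0)
PSO (6): 00 01 10 11 20 21
PSO∖claimed = {11}

missing: P0.r0=1 P1.r0=1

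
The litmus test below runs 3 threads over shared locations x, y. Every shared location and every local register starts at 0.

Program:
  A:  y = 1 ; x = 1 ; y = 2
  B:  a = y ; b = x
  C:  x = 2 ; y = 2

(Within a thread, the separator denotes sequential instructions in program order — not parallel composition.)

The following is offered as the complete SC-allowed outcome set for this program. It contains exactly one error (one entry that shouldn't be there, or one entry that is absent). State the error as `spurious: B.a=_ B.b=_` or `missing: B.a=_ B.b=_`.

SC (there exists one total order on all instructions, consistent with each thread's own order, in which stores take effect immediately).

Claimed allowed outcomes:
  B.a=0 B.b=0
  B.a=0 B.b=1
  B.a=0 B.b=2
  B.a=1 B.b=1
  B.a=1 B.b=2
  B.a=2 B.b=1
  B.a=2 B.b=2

outcome vector order: (B.a,B.b)
under SC → (0,0), (0,1), (0,2), (1,0), (1,1), (1,2), (2,1), (2,2)
SC∖claimed = {(1,0)}

missing: B.a=1 B.b=0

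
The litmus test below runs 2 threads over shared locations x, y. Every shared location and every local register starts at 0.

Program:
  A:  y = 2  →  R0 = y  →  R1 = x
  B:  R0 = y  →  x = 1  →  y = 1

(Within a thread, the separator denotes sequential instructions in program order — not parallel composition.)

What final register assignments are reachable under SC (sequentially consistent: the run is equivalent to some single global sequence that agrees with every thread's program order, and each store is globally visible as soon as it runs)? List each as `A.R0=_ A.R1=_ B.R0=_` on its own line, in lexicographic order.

A.R0=1 A.R1=1 B.R0=0
A.R0=1 A.R1=1 B.R0=2
A.R0=2 A.R1=0 B.R0=0
A.R0=2 A.R1=0 B.R0=2
A.R0=2 A.R1=1 B.R0=0
A.R0=2 A.R1=1 B.R0=2

outcome vector order: (A.R0,A.R1,B.R0)
|SC outcomes| = 6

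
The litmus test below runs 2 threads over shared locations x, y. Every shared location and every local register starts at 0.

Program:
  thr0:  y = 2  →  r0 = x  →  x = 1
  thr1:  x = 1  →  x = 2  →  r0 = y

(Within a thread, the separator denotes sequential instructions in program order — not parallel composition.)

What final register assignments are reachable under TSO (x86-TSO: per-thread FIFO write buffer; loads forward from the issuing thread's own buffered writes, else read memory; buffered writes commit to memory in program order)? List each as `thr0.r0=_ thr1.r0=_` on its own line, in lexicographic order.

thr0.r0=0 thr1.r0=0
thr0.r0=0 thr1.r0=2
thr0.r0=1 thr1.r0=0
thr0.r0=1 thr1.r0=2
thr0.r0=2 thr1.r0=0
thr0.r0=2 thr1.r0=2

outcome vector order: (thr0.r0,thr1.r0)
|TSO outcomes| = 6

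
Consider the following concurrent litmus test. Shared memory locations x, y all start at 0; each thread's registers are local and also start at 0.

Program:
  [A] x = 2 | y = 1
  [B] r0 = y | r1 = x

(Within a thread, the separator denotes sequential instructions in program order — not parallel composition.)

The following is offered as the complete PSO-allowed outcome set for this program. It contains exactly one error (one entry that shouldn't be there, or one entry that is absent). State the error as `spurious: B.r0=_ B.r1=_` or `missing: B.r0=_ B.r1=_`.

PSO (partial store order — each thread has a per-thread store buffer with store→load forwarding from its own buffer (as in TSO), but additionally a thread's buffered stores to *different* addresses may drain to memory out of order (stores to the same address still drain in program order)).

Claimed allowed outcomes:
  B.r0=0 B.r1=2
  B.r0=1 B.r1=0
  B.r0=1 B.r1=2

missing: B.r0=0 B.r1=0

outcome vector order: (B.r0,B.r1)
PSO (4): (0,0) (0,2) (1,0) (1,2)
PSO∖claimed = {(0,0)}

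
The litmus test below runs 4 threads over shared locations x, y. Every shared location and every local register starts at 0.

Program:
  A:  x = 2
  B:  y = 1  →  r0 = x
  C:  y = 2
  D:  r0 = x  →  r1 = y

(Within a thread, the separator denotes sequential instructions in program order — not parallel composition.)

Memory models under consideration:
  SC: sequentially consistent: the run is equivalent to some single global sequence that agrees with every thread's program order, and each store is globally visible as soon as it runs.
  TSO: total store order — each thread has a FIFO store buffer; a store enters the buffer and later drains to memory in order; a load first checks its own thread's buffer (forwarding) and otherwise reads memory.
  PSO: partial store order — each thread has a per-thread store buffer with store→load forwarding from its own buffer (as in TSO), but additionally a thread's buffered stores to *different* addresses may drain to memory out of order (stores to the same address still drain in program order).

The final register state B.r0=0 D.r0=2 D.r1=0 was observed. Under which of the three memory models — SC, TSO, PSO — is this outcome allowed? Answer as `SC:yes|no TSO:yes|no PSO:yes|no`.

outcome vector order: (B.r0,D.r0,D.r1)
SC: 11 outcomes — {0/0/0 0/0/1 0/0/2 0/2/1 0/2/2 2/0/0 2/0/1 2/0/2 2/2/0 2/2/1 2/2/2}
TSO: 12 outcomes — {0/0/0 0/0/1 0/0/2 0/2/0 0/2/1 0/2/2 2/0/0 2/0/1 2/0/2 2/2/0 2/2/1 2/2/2}
PSO: 12 outcomes — {0/0/0 0/0/1 0/0/2 0/2/0 0/2/1 0/2/2 2/0/0 2/0/1 2/0/2 2/2/0 2/2/1 2/2/2}
target 0/2/0 ∈ {TSO,PSO}

SC:no TSO:yes PSO:yes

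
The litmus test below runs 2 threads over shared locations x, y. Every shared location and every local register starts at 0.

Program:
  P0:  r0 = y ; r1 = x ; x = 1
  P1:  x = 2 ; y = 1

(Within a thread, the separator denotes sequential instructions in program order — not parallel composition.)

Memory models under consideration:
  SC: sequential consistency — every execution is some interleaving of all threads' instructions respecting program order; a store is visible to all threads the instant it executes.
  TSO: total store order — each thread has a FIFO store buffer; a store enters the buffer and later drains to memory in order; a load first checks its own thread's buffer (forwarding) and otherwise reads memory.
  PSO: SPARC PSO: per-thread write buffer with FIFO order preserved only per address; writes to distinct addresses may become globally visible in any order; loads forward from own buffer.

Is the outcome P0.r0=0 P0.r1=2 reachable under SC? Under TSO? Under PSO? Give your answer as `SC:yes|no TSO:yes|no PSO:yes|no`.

SC:yes TSO:yes PSO:yes

outcome vector order: (P0.r0,P0.r1)
under SC → 00; 02; 12
under TSO → 00; 02; 12
under PSO → 00; 02; 10; 12
target 02 ∈ {SC,TSO,PSO}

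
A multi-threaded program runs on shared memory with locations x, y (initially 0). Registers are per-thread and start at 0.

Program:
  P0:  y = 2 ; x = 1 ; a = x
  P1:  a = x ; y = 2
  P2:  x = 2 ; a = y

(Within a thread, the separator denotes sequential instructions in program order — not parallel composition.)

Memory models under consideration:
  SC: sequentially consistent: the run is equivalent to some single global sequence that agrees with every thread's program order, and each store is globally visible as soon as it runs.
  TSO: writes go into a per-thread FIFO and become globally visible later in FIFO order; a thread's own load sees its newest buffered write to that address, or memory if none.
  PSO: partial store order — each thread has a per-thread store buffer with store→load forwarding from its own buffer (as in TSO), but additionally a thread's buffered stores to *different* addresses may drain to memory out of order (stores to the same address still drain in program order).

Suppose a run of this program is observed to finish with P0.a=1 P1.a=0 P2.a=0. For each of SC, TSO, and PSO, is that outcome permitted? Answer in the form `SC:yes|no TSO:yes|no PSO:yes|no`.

outcome vector order: (P0.a,P1.a,P2.a)
SC: 9 outcomes — {(1,0,0); (1,0,2); (1,1,0); (1,1,2); (1,2,0); (1,2,2); (2,0,2); (2,1,2); (2,2,2)}
TSO: 12 outcomes — {(1,0,0); (1,0,2); (1,1,0); (1,1,2); (1,2,0); (1,2,2); (2,0,0); (2,0,2); (2,1,0); (2,1,2); (2,2,0); (2,2,2)}
PSO: 12 outcomes — {(1,0,0); (1,0,2); (1,1,0); (1,1,2); (1,2,0); (1,2,2); (2,0,0); (2,0,2); (2,1,0); (2,1,2); (2,2,0); (2,2,2)}
target (1,0,0) ∈ {SC,TSO,PSO}

SC:yes TSO:yes PSO:yes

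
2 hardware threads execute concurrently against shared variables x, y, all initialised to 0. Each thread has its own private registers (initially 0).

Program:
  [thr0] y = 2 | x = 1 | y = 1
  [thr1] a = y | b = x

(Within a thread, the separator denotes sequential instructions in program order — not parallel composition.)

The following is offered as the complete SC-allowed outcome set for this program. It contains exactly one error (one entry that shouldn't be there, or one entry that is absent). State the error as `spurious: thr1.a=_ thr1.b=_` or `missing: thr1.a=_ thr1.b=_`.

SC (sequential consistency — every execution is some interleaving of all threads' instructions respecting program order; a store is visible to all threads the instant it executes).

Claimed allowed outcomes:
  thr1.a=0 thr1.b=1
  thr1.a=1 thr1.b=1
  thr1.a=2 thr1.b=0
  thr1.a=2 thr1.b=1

missing: thr1.a=0 thr1.b=0

outcome vector order: (thr1.a,thr1.b)
under SC → (0,0); (0,1); (1,1); (2,0); (2,1)
SC∖claimed = {(0,0)}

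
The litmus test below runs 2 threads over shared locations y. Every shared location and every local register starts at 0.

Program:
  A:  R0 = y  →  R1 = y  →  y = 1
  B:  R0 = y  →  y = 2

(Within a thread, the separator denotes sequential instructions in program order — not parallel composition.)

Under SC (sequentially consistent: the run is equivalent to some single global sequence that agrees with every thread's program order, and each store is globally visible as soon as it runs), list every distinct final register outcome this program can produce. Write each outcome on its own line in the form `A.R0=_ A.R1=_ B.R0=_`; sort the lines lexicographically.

A.R0=0 A.R1=0 B.R0=0
A.R0=0 A.R1=0 B.R0=1
A.R0=0 A.R1=2 B.R0=0
A.R0=2 A.R1=2 B.R0=0

outcome vector order: (A.R0,A.R1,B.R0)
|SC outcomes| = 4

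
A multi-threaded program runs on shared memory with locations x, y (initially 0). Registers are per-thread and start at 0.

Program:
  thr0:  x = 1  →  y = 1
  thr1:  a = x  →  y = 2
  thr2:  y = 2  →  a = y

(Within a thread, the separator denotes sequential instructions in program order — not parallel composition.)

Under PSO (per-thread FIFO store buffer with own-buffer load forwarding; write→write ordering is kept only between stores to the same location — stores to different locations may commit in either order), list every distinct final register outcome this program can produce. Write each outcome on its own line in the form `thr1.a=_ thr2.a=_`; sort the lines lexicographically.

thr1.a=0 thr2.a=1
thr1.a=0 thr2.a=2
thr1.a=1 thr2.a=1
thr1.a=1 thr2.a=2

outcome vector order: (thr1.a,thr2.a)
|PSO outcomes| = 4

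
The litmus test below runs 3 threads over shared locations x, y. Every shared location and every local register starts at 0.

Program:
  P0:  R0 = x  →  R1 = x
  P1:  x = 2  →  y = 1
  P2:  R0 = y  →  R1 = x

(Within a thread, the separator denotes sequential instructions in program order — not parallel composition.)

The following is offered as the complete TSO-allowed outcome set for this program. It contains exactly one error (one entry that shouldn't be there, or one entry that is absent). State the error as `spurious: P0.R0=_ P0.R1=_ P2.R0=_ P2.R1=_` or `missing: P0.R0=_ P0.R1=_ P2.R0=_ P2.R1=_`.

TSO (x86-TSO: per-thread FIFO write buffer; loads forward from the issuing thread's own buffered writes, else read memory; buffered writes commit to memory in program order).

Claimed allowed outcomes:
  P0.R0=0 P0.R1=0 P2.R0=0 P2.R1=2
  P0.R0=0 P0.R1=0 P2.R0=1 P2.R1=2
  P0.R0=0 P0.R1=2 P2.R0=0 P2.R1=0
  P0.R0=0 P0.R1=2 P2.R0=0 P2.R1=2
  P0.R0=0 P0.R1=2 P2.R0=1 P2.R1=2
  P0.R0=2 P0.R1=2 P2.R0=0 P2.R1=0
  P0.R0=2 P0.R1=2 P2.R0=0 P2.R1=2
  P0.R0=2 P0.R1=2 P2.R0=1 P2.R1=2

outcome vector order: (P0.R0,P0.R1,P2.R0,P2.R1)
TSO (9): <0 0 0 0>, <0 0 0 2>, <0 0 1 2>, <0 2 0 0>, <0 2 0 2>, <0 2 1 2>, <2 2 0 0>, <2 2 0 2>, <2 2 1 2>
TSO∖claimed = {<0 0 0 0>}

missing: P0.R0=0 P0.R1=0 P2.R0=0 P2.R1=0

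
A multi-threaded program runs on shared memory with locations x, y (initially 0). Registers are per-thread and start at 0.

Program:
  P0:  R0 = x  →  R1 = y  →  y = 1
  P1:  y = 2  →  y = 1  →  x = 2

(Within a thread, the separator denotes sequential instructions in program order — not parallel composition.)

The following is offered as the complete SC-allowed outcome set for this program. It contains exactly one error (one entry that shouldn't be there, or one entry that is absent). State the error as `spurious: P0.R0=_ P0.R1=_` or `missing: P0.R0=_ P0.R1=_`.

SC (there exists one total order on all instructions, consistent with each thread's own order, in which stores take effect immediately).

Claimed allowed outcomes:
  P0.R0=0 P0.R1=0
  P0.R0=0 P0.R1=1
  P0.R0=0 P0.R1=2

missing: P0.R0=2 P0.R1=1

outcome vector order: (P0.R0,P0.R1)
under SC → <0 0>; <0 1>; <0 2>; <2 1>
SC∖claimed = {<2 1>}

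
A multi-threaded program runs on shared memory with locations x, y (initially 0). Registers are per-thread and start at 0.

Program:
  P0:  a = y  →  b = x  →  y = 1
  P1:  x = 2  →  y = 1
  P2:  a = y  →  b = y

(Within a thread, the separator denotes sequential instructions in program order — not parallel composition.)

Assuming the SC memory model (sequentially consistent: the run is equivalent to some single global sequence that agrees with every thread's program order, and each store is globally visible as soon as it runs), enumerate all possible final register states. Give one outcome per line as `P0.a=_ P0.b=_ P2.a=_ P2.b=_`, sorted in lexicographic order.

P0.a=0 P0.b=0 P2.a=0 P2.b=0
P0.a=0 P0.b=0 P2.a=0 P2.b=1
P0.a=0 P0.b=0 P2.a=1 P2.b=1
P0.a=0 P0.b=2 P2.a=0 P2.b=0
P0.a=0 P0.b=2 P2.a=0 P2.b=1
P0.a=0 P0.b=2 P2.a=1 P2.b=1
P0.a=1 P0.b=2 P2.a=0 P2.b=0
P0.a=1 P0.b=2 P2.a=0 P2.b=1
P0.a=1 P0.b=2 P2.a=1 P2.b=1

outcome vector order: (P0.a,P0.b,P2.a,P2.b)
|SC outcomes| = 9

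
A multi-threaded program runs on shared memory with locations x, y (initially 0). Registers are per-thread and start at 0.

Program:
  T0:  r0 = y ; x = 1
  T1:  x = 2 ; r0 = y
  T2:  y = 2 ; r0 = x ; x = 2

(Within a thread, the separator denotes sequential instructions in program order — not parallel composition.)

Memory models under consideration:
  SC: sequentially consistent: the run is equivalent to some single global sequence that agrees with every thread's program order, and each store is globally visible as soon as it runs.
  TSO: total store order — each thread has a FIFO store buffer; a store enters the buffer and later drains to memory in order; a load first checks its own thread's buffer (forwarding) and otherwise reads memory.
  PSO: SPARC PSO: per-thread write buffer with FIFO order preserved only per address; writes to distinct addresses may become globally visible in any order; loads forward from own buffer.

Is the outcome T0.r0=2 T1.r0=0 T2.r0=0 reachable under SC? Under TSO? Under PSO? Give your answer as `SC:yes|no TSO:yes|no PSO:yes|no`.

outcome vector order: (T0.r0,T1.r0,T2.r0)
SC: 10 outcomes — {(0,0,1) (0,0,2) (0,2,0) (0,2,1) (0,2,2) (2,0,1) (2,0,2) (2,2,0) (2,2,1) (2,2,2)}
TSO: 12 outcomes — {(0,0,0) (0,0,1) (0,0,2) (0,2,0) (0,2,1) (0,2,2) (2,0,0) (2,0,1) (2,0,2) (2,2,0) (2,2,1) (2,2,2)}
PSO: 12 outcomes — {(0,0,0) (0,0,1) (0,0,2) (0,2,0) (0,2,1) (0,2,2) (2,0,0) (2,0,1) (2,0,2) (2,2,0) (2,2,1) (2,2,2)}
target (2,0,0) ∈ {TSO,PSO}

SC:no TSO:yes PSO:yes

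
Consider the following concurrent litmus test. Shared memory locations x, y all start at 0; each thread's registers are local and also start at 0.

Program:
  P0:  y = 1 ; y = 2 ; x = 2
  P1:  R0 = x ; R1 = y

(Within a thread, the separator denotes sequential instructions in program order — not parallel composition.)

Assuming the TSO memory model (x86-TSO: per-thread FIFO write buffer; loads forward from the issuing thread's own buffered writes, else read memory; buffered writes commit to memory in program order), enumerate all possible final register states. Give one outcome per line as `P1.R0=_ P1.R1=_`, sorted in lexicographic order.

outcome vector order: (P1.R0,P1.R1)
|TSO outcomes| = 4

P1.R0=0 P1.R1=0
P1.R0=0 P1.R1=1
P1.R0=0 P1.R1=2
P1.R0=2 P1.R1=2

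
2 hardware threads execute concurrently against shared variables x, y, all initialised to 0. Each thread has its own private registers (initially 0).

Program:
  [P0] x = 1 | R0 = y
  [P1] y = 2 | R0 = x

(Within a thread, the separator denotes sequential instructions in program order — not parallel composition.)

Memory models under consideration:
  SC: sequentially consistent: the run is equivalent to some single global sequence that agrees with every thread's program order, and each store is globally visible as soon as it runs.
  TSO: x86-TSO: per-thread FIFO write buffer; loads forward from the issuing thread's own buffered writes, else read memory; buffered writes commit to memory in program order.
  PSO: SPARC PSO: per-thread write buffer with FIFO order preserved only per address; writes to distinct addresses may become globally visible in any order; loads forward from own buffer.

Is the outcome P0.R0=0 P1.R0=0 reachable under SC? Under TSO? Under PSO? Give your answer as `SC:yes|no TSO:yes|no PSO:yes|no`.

SC:no TSO:yes PSO:yes

outcome vector order: (P0.R0,P1.R0)
[SC] allowed = {<0 1> <2 0> <2 1>}
[TSO] allowed = {<0 0> <0 1> <2 0> <2 1>}
[PSO] allowed = {<0 0> <0 1> <2 0> <2 1>}
target <0 0> ∈ {TSO,PSO}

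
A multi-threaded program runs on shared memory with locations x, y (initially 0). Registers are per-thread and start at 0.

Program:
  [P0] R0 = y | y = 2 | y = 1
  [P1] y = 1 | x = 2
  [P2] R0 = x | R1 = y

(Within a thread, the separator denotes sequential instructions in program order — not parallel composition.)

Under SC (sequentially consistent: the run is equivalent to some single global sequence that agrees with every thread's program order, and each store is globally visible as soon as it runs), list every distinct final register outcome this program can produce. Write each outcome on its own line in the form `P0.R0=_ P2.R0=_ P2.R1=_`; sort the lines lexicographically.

P0.R0=0 P2.R0=0 P2.R1=0
P0.R0=0 P2.R0=0 P2.R1=1
P0.R0=0 P2.R0=0 P2.R1=2
P0.R0=0 P2.R0=2 P2.R1=1
P0.R0=0 P2.R0=2 P2.R1=2
P0.R0=1 P2.R0=0 P2.R1=0
P0.R0=1 P2.R0=0 P2.R1=1
P0.R0=1 P2.R0=0 P2.R1=2
P0.R0=1 P2.R0=2 P2.R1=1
P0.R0=1 P2.R0=2 P2.R1=2

outcome vector order: (P0.R0,P2.R0,P2.R1)
|SC outcomes| = 10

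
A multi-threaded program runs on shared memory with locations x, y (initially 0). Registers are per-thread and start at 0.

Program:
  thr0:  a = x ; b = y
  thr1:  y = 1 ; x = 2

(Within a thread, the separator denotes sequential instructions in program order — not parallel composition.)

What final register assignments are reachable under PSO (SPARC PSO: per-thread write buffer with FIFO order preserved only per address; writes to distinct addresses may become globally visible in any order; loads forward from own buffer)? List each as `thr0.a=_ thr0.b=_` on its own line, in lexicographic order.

outcome vector order: (thr0.a,thr0.b)
|PSO outcomes| = 4

thr0.a=0 thr0.b=0
thr0.a=0 thr0.b=1
thr0.a=2 thr0.b=0
thr0.a=2 thr0.b=1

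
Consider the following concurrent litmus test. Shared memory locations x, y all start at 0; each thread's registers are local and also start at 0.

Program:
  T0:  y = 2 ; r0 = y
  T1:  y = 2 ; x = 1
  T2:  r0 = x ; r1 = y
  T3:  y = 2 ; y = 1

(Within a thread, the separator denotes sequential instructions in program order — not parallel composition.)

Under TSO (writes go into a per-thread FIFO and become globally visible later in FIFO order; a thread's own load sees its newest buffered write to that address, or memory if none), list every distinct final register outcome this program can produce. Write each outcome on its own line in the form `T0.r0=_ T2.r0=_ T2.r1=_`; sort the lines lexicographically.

T0.r0=1 T2.r0=0 T2.r1=0
T0.r0=1 T2.r0=0 T2.r1=1
T0.r0=1 T2.r0=0 T2.r1=2
T0.r0=1 T2.r0=1 T2.r1=1
T0.r0=1 T2.r0=1 T2.r1=2
T0.r0=2 T2.r0=0 T2.r1=0
T0.r0=2 T2.r0=0 T2.r1=1
T0.r0=2 T2.r0=0 T2.r1=2
T0.r0=2 T2.r0=1 T2.r1=1
T0.r0=2 T2.r0=1 T2.r1=2

outcome vector order: (T0.r0,T2.r0,T2.r1)
|TSO outcomes| = 10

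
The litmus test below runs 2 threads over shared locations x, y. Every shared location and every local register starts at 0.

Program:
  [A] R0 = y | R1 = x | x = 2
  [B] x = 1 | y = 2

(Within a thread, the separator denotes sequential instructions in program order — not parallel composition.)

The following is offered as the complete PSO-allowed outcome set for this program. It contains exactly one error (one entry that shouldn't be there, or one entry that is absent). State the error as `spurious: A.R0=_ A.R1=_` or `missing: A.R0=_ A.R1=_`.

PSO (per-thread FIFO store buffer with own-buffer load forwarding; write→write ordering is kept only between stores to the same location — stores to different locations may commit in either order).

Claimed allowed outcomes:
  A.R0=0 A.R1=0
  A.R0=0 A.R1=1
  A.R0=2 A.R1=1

outcome vector order: (A.R0,A.R1)
under PSO → (0,0) (0,1) (2,0) (2,1)
PSO∖claimed = {(2,0)}

missing: A.R0=2 A.R1=0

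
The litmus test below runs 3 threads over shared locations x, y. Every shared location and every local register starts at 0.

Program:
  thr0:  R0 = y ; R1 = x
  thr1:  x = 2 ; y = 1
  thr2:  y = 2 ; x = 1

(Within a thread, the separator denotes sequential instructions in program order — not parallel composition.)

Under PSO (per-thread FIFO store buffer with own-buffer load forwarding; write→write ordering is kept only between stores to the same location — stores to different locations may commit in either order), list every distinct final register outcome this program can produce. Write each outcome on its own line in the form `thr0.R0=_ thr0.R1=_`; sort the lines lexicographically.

outcome vector order: (thr0.R0,thr0.R1)
|PSO outcomes| = 9

thr0.R0=0 thr0.R1=0
thr0.R0=0 thr0.R1=1
thr0.R0=0 thr0.R1=2
thr0.R0=1 thr0.R1=0
thr0.R0=1 thr0.R1=1
thr0.R0=1 thr0.R1=2
thr0.R0=2 thr0.R1=0
thr0.R0=2 thr0.R1=1
thr0.R0=2 thr0.R1=2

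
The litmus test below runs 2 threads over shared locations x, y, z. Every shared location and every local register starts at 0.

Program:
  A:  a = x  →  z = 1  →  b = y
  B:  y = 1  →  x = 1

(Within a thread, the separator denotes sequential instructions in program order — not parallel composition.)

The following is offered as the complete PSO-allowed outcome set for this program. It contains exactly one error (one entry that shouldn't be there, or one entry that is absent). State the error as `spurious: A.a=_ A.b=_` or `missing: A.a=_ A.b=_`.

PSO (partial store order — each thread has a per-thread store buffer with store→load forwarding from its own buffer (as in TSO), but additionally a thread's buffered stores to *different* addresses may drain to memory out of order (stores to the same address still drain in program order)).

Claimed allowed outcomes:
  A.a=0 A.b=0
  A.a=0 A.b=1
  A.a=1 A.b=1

missing: A.a=1 A.b=0

outcome vector order: (A.a,A.b)
PSO: 4 outcomes — {<0 0>, <0 1>, <1 0>, <1 1>}
PSO∖claimed = {<1 0>}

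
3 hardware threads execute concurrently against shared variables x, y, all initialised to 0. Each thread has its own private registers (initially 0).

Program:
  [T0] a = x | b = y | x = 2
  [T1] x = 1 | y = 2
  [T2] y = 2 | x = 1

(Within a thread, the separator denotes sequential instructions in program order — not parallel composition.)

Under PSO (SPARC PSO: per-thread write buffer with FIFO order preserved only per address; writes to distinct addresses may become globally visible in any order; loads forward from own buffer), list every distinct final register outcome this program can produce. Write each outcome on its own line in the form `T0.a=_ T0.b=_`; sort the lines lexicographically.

T0.a=0 T0.b=0
T0.a=0 T0.b=2
T0.a=1 T0.b=0
T0.a=1 T0.b=2

outcome vector order: (T0.a,T0.b)
|PSO outcomes| = 4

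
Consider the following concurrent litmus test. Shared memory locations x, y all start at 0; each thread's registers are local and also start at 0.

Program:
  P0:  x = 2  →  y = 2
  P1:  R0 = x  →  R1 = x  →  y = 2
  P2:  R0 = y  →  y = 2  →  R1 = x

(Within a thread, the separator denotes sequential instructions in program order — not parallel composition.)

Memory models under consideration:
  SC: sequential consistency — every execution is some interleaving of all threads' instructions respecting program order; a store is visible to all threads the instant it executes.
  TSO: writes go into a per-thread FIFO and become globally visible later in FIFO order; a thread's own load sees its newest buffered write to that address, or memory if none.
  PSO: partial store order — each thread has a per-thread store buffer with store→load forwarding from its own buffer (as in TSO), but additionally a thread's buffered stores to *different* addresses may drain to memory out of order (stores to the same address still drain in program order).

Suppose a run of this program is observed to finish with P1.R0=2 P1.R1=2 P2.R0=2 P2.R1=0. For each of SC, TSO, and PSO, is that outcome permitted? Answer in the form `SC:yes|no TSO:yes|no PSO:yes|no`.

outcome vector order: (P1.R0,P1.R1,P2.R0,P2.R1)
SC (10): 0000, 0002, 0020, 0022, 0200, 0202, 0222, 2200, 2202, 2222
TSO (10): 0000, 0002, 0020, 0022, 0200, 0202, 0222, 2200, 2202, 2222
PSO (12): 0000, 0002, 0020, 0022, 0200, 0202, 0220, 0222, 2200, 2202, 2220, 2222
target 2220 ∈ {PSO}

SC:no TSO:no PSO:yes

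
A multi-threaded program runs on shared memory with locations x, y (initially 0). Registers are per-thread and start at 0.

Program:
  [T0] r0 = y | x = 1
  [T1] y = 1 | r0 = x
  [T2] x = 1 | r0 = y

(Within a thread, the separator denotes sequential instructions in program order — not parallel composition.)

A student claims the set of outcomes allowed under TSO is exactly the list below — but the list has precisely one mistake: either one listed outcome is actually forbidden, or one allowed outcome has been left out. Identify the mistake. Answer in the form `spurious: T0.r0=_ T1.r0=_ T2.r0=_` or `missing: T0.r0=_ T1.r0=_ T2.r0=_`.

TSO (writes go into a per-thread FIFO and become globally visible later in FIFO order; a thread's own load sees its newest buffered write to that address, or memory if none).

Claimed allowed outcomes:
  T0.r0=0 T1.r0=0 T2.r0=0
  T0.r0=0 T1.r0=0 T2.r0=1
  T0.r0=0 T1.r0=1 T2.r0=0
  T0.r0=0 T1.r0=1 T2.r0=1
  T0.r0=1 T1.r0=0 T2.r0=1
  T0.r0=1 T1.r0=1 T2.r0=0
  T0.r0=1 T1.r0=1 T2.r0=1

missing: T0.r0=1 T1.r0=0 T2.r0=0

outcome vector order: (T0.r0,T1.r0,T2.r0)
TSO: 8 outcomes — {<0 0 0> <0 0 1> <0 1 0> <0 1 1> <1 0 0> <1 0 1> <1 1 0> <1 1 1>}
TSO∖claimed = {<1 0 0>}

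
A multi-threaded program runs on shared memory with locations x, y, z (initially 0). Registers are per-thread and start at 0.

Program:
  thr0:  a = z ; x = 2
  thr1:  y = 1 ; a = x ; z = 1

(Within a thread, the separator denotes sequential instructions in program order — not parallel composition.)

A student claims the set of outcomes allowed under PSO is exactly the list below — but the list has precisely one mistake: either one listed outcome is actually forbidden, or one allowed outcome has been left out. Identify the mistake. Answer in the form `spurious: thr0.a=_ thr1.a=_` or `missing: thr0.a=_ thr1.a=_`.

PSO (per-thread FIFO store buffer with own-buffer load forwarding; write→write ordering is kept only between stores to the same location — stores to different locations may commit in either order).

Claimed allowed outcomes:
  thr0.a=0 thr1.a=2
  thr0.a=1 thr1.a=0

missing: thr0.a=0 thr1.a=0

outcome vector order: (thr0.a,thr1.a)
[PSO] allowed = {<0 0> <0 2> <1 0>}
PSO∖claimed = {<0 0>}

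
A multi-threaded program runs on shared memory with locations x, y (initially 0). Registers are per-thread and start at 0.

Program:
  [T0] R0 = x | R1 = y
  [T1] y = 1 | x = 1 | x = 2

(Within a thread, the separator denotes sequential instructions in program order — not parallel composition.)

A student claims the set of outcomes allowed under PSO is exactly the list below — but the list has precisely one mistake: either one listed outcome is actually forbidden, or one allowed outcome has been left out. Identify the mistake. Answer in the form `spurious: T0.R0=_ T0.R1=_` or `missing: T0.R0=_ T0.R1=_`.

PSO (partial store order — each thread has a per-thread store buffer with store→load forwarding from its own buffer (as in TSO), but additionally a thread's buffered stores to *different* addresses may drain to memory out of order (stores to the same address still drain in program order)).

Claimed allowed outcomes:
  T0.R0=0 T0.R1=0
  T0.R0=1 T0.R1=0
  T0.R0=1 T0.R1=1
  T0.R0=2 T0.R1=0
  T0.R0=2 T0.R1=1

missing: T0.R0=0 T0.R1=1

outcome vector order: (T0.R0,T0.R1)
under PSO → 00; 01; 10; 11; 20; 21
PSO∖claimed = {01}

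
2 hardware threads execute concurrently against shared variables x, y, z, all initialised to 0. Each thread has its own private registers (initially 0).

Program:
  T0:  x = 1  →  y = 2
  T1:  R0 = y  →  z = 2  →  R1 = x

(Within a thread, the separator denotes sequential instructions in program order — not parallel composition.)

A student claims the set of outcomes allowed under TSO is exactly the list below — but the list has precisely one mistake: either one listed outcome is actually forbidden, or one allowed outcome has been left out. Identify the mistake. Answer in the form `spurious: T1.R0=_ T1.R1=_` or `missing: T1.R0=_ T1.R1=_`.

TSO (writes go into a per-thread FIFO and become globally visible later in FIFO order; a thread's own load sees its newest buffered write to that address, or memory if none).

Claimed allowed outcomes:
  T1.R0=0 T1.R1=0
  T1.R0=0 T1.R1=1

outcome vector order: (T1.R0,T1.R1)
under TSO → 0/0, 0/1, 2/1
TSO∖claimed = {2/1}

missing: T1.R0=2 T1.R1=1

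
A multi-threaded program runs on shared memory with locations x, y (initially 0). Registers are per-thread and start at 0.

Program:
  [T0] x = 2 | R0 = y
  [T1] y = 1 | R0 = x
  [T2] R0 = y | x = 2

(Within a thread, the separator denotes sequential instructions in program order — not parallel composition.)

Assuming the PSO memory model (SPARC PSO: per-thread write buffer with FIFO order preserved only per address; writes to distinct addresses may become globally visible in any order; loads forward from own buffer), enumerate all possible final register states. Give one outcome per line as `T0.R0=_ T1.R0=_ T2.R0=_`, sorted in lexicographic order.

T0.R0=0 T1.R0=0 T2.R0=0
T0.R0=0 T1.R0=0 T2.R0=1
T0.R0=0 T1.R0=2 T2.R0=0
T0.R0=0 T1.R0=2 T2.R0=1
T0.R0=1 T1.R0=0 T2.R0=0
T0.R0=1 T1.R0=0 T2.R0=1
T0.R0=1 T1.R0=2 T2.R0=0
T0.R0=1 T1.R0=2 T2.R0=1

outcome vector order: (T0.R0,T1.R0,T2.R0)
|PSO outcomes| = 8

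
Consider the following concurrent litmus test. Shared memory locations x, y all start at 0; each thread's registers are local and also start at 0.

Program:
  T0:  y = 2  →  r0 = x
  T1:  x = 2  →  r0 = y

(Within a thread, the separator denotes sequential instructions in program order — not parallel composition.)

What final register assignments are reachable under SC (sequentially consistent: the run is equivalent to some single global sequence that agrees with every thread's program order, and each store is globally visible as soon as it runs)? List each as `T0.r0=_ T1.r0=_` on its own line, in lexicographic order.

outcome vector order: (T0.r0,T1.r0)
|SC outcomes| = 3

T0.r0=0 T1.r0=2
T0.r0=2 T1.r0=0
T0.r0=2 T1.r0=2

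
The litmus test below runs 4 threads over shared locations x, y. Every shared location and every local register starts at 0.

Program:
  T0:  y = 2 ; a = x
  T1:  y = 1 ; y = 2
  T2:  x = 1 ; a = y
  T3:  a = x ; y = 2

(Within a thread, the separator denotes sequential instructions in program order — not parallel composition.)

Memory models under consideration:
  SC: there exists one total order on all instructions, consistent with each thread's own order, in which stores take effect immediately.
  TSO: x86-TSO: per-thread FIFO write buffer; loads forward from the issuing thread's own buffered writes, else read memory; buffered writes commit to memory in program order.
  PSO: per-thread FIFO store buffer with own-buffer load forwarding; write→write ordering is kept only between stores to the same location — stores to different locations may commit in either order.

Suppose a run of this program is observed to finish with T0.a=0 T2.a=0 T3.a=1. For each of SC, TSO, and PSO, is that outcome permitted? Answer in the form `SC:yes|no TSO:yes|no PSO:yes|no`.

outcome vector order: (T0.a,T2.a,T3.a)
SC: 10 outcomes — {010 011 020 021 100 101 110 111 120 121}
TSO: 12 outcomes — {000 001 010 011 020 021 100 101 110 111 120 121}
PSO: 12 outcomes — {000 001 010 011 020 021 100 101 110 111 120 121}
target 001 ∈ {TSO,PSO}

SC:no TSO:yes PSO:yes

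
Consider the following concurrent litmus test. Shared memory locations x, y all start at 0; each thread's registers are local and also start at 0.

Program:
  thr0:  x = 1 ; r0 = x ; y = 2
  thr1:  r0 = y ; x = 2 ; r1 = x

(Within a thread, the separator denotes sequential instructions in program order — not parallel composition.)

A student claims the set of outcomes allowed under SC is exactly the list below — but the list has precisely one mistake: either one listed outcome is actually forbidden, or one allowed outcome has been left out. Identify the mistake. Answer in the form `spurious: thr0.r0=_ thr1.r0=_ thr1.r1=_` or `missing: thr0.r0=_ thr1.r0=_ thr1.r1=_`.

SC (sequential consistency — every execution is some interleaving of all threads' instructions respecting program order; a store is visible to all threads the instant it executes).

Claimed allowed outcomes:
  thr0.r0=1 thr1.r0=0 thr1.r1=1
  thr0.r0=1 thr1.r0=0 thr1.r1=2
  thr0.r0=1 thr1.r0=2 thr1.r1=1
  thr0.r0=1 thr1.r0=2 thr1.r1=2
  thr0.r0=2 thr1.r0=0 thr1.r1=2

spurious: thr0.r0=1 thr1.r0=2 thr1.r1=1

outcome vector order: (thr0.r0,thr1.r0,thr1.r1)
SC: 4 outcomes — {101, 102, 122, 202}
claimed∖SC = {121}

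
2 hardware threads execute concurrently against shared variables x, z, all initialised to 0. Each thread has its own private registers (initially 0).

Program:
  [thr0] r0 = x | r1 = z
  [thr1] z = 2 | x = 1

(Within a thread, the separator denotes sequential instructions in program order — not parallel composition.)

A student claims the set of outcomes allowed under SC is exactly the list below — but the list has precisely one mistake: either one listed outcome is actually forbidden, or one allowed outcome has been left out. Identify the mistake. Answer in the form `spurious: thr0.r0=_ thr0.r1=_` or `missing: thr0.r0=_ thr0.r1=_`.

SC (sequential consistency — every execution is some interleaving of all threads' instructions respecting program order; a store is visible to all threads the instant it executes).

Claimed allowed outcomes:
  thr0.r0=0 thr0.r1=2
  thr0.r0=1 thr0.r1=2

missing: thr0.r0=0 thr0.r1=0

outcome vector order: (thr0.r0,thr0.r1)
SC: 3 outcomes — {0/0 0/2 1/2}
SC∖claimed = {0/0}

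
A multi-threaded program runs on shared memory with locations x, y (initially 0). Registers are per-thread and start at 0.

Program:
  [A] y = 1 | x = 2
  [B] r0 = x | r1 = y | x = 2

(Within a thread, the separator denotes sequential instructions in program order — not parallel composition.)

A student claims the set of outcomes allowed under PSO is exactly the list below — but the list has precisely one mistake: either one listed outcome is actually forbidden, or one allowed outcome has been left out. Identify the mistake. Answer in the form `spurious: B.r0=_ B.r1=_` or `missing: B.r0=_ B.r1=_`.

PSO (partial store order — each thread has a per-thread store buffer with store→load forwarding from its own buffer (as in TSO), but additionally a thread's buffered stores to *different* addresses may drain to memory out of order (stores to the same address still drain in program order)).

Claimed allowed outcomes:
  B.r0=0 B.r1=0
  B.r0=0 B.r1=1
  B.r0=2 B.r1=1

missing: B.r0=2 B.r1=0

outcome vector order: (B.r0,B.r1)
[PSO] allowed = {(0,0) (0,1) (2,0) (2,1)}
PSO∖claimed = {(2,0)}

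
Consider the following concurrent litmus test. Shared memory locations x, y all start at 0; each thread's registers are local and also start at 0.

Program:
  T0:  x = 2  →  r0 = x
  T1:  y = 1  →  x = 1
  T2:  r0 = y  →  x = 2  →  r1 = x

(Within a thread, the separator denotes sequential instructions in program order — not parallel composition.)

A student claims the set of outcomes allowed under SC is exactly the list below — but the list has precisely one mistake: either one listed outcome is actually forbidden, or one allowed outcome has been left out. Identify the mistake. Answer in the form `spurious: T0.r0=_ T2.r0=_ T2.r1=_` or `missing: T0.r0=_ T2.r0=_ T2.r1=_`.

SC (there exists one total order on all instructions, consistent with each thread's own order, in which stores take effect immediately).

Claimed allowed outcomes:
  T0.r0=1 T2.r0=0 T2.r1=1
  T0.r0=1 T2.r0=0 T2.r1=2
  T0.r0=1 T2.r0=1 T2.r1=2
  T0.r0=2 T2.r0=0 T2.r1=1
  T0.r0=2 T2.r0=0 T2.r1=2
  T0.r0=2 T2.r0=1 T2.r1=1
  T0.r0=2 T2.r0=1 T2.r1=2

missing: T0.r0=1 T2.r0=1 T2.r1=1

outcome vector order: (T0.r0,T2.r0,T2.r1)
SC: 8 outcomes — {(1,0,1), (1,0,2), (1,1,1), (1,1,2), (2,0,1), (2,0,2), (2,1,1), (2,1,2)}
SC∖claimed = {(1,1,1)}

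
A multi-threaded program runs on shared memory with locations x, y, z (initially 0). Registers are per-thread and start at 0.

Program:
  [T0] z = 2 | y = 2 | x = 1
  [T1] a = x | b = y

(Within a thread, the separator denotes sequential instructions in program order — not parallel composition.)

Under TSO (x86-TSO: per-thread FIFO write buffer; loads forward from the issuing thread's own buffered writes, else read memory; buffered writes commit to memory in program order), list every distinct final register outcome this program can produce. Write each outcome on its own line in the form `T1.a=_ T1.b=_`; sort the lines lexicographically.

outcome vector order: (T1.a,T1.b)
|TSO outcomes| = 3

T1.a=0 T1.b=0
T1.a=0 T1.b=2
T1.a=1 T1.b=2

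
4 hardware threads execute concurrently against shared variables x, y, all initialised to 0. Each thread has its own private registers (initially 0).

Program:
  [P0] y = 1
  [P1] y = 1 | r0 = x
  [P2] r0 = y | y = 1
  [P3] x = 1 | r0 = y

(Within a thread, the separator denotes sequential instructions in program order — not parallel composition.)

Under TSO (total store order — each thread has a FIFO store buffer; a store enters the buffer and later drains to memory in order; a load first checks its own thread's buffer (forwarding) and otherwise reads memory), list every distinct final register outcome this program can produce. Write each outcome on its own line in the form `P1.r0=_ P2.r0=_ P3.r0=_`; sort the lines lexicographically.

outcome vector order: (P1.r0,P2.r0,P3.r0)
|TSO outcomes| = 8

P1.r0=0 P2.r0=0 P3.r0=0
P1.r0=0 P2.r0=0 P3.r0=1
P1.r0=0 P2.r0=1 P3.r0=0
P1.r0=0 P2.r0=1 P3.r0=1
P1.r0=1 P2.r0=0 P3.r0=0
P1.r0=1 P2.r0=0 P3.r0=1
P1.r0=1 P2.r0=1 P3.r0=0
P1.r0=1 P2.r0=1 P3.r0=1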